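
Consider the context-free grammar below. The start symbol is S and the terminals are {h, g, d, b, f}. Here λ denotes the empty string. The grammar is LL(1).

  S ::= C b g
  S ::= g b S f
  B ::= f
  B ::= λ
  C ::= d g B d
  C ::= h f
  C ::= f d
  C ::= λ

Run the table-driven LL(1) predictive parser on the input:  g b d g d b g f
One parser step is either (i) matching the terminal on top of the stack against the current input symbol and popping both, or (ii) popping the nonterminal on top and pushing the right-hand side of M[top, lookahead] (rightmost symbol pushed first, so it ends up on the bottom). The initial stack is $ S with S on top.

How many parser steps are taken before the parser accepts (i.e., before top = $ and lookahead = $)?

step 1: stack=$ S  input=g b d g d b g f $  — expand S ::= g b S f
step 2: stack=$ f S b g  input=g b d g d b g f $  — match g
step 3: stack=$ f S b  input=b d g d b g f $  — match b
step 4: stack=$ f S  input=d g d b g f $  — expand S ::= C b g
step 5: stack=$ f g b C  input=d g d b g f $  — expand C ::= d g B d
step 6: stack=$ f g b d B g d  input=d g d b g f $  — match d
step 7: stack=$ f g b d B g  input=g d b g f $  — match g
step 8: stack=$ f g b d B  input=d b g f $  — expand B ::= λ
step 9: stack=$ f g b d  input=d b g f $  — match d
step 10: stack=$ f g b  input=b g f $  — match b
step 11: stack=$ f g  input=g f $  — match g
step 12: stack=$ f  input=f $  — match f
Accept reached after 12 steps.

12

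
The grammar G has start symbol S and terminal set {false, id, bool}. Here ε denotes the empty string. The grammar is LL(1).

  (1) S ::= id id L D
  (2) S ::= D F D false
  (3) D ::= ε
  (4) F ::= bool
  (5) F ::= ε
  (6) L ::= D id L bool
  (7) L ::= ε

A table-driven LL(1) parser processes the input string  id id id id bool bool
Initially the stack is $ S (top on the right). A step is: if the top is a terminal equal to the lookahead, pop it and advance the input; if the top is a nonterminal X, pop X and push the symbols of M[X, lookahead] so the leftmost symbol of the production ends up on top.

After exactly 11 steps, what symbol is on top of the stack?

step 1: stack=$ S  input=id id id id bool bool $  — expand S ::= id id L D
step 2: stack=$ D L id id  input=id id id id bool bool $  — match id
step 3: stack=$ D L id  input=id id id bool bool $  — match id
step 4: stack=$ D L  input=id id bool bool $  — expand L ::= D id L bool
step 5: stack=$ D bool L id D  input=id id bool bool $  — expand D ::= ε
step 6: stack=$ D bool L id  input=id id bool bool $  — match id
step 7: stack=$ D bool L  input=id bool bool $  — expand L ::= D id L bool
step 8: stack=$ D bool bool L id D  input=id bool bool $  — expand D ::= ε
step 9: stack=$ D bool bool L id  input=id bool bool $  — match id
step 10: stack=$ D bool bool L  input=bool bool $  — expand L ::= ε
step 11: stack=$ D bool bool  input=bool bool $  — match bool
Stack after step 11: $ D bool (top = bool).

bool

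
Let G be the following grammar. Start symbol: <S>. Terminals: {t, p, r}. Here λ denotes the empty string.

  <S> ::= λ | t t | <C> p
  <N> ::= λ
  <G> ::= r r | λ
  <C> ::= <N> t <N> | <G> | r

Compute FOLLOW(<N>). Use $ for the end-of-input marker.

FIRST(<N>) = {λ}
FIRST(<G>) = {λ, r}
FIRST(<C>) = {λ, r, t}  (via <N> t <N>, <G>)
FIRST(<S>) = {λ, p, r, t}  (via <C> p)
FOLLOW(<S>) includes $ since <S> is the start symbol.
FOLLOW(<S>): <S> appears on no right-hand side. Thus FOLLOW(<S>) = {$}.
FOLLOW(<C>): in <S>::=<C> p, <C> is followed by p with FIRST {p}. Thus FOLLOW(<C>) = {p}.
FOLLOW(<N>): in <C>::=<N> t <N> (occurrence 1), <N> is followed by t <N> with FIRST {t}; in <C>::=<N> t <N> (occurrence 2), the suffix after <N> is empty, so FOLLOW(<N>) ⊇ FOLLOW(<C>) = {p}. Thus FOLLOW(<N>) = {p, t}.
FOLLOW(<G>): in <C>::=<G>, the suffix after <G> is empty, so FOLLOW(<G>) ⊇ FOLLOW(<C>) = {p}. Thus FOLLOW(<G>) = {p}.

{p, t}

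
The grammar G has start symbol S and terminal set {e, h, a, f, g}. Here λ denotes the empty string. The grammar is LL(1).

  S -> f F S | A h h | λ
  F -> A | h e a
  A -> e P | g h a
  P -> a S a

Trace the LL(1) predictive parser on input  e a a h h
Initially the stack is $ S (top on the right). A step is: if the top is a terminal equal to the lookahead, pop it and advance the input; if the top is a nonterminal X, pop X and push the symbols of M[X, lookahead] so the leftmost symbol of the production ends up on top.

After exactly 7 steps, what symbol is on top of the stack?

h

     Stack        Input        Action
  1  $ S          e a a h h $  expand S -> A h h
  2  $ h h A      e a a h h $  expand A -> e P
  3  $ h h P e    e a a h h $  match e
  4  $ h h P      a a h h $    expand P -> a S a
  5  $ h h a S a  a a h h $    match a
  6  $ h h a S    a h h $      expand S -> λ
  7  $ h h a      a h h $      match a
Stack after step 7: $ h h (top = h).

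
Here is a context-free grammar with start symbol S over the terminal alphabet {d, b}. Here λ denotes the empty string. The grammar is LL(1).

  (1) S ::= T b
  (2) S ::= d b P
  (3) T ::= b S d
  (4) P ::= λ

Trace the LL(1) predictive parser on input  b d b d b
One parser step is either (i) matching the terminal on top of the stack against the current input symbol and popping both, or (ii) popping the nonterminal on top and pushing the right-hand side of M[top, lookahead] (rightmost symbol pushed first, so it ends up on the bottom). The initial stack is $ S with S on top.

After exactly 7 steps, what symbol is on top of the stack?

     Stack        Input        Action
  1  $ S          b d b d b $  expand S ::= T b
  2  $ b T        b d b d b $  expand T ::= b S d
  3  $ b d S b    b d b d b $  match b
  4  $ b d S      d b d b $    expand S ::= d b P
  5  $ b d P b d  d b d b $    match d
  6  $ b d P b    b d b $      match b
  7  $ b d P      d b $        expand P ::= λ
Stack after step 7: $ b d (top = d).

d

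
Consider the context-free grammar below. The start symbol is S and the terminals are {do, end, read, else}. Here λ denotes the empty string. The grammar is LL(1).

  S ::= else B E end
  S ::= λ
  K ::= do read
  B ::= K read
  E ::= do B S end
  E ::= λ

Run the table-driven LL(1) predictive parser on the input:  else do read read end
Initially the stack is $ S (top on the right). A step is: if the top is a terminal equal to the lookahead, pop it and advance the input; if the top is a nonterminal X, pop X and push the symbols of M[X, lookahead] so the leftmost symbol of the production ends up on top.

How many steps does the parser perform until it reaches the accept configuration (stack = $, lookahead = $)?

9

     Stack                 Input                    Action
  1  $ S                   else do read read end $  expand S ::= else B E end
  2  $ end E B else        else do read read end $  match else
  3  $ end E B             do read read end $       expand B ::= K read
  4  $ end E read K        do read read end $       expand K ::= do read
  5  $ end E read read do  do read read end $       match do
  6  $ end E read read     read read end $          match read
  7  $ end E read          read end $               match read
  8  $ end E               end $                    expand E ::= λ
  9  $ end                 end $                    match end
Accept reached after 9 steps.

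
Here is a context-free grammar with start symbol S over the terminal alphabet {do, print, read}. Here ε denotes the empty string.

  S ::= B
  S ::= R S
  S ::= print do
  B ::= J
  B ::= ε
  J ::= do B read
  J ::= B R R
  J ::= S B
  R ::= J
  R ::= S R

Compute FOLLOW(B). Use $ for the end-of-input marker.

{$, do, print, read}

FIRST(S) = {ε, do, print}  (via B, R S)
FIRST(B) = {ε, do, print}  (via J)
FIRST(J) = {ε, do, print}  (via B R R, S B)
FIRST(R) = {ε, do, print}  (via J, S R)
FOLLOW(S) includes $ since S is the start symbol.
FOLLOW(S): in S::=R S, the suffix after S is empty (adds nothing new); in J::=S B, S is followed by B with FIRST {ε, do, print}; in J::=S B, the suffix after S is nullable, so FOLLOW(S) ⊇ FOLLOW(J) = {$, do, print, read}; in R::=S R, S is followed by R with FIRST {ε, do, print}; in R::=S R, the suffix after S is nullable, so FOLLOW(S) ⊇ FOLLOW(R) = {$, do, print, read}. Thus FOLLOW(S) = {$, do, print, read}.
FOLLOW(B): in S::=B, the suffix after B is empty, so FOLLOW(B) ⊇ FOLLOW(S) = {$, do, print, read}; in J::=do B read, B is followed by read with FIRST {read}; in J::=B R R, B is followed by R R with FIRST {ε, do, print}; in J::=B R R, the suffix after B is nullable, so FOLLOW(B) ⊇ FOLLOW(J) = {$, do, print, read}; in J::=S B, the suffix after B is empty, so FOLLOW(B) ⊇ FOLLOW(J) = {$, do, print, read}. Thus FOLLOW(B) = {$, do, print, read}.
FOLLOW(J): in B::=J, the suffix after J is empty, so FOLLOW(J) ⊇ FOLLOW(B) = {$, do, print, read}; in R::=J, the suffix after J is empty, so FOLLOW(J) ⊇ FOLLOW(R) = {$, do, print, read}. Thus FOLLOW(J) = {$, do, print, read}.
FOLLOW(R): in S::=R S, R is followed by S with FIRST {ε, do, print}; in S::=R S, the suffix after R is nullable, so FOLLOW(R) ⊇ FOLLOW(S) = {$, do, print, read}; in J::=B R R (occurrence 1), R is followed by R with FIRST {ε, do, print}; in J::=B R R (occurrence 1), the suffix after R is nullable, so FOLLOW(R) ⊇ FOLLOW(J) = {$, do, print, read}; in J::=B R R (occurrence 2), the suffix after R is empty, so FOLLOW(R) ⊇ FOLLOW(J) = {$, do, print, read}; in R::=S R, the suffix after R is empty (adds nothing new). Thus FOLLOW(R) = {$, do, print, read}.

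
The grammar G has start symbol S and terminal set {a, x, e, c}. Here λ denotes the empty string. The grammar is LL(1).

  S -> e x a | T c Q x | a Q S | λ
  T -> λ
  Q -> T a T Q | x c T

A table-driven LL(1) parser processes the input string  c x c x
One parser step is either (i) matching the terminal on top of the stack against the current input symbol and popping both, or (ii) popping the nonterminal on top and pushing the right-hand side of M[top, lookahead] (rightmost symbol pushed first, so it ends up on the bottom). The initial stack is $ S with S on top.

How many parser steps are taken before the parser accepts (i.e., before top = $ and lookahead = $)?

step 1: stack=$ S  input=c x c x $  — expand S -> T c Q x
step 2: stack=$ x Q c T  input=c x c x $  — expand T -> λ
step 3: stack=$ x Q c  input=c x c x $  — match c
step 4: stack=$ x Q  input=x c x $  — expand Q -> x c T
step 5: stack=$ x T c x  input=x c x $  — match x
step 6: stack=$ x T c  input=c x $  — match c
step 7: stack=$ x T  input=x $  — expand T -> λ
step 8: stack=$ x  input=x $  — match x
Accept reached after 8 steps.

8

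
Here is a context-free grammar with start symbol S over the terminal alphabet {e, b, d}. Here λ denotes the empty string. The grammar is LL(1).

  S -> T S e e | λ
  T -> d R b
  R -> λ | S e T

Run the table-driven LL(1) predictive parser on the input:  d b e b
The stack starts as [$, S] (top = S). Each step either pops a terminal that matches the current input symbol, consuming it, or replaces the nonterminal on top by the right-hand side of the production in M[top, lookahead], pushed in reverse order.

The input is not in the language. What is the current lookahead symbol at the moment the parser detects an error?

step 1: stack=$ S  input=d b e b $  — expand S -> T S e e
step 2: stack=$ e e S T  input=d b e b $  — expand T -> d R b
step 3: stack=$ e e S b R d  input=d b e b $  — match d
step 4: stack=$ e e S b R  input=b e b $  — expand R -> λ
step 5: stack=$ e e S b  input=b e b $  — match b
step 6: stack=$ e e S  input=e b $  — expand S -> λ
step 7: stack=$ e e  input=e b $  — match e
step 8: stack=$ e  input=b $  — error: top is terminal e but lookahead is b

b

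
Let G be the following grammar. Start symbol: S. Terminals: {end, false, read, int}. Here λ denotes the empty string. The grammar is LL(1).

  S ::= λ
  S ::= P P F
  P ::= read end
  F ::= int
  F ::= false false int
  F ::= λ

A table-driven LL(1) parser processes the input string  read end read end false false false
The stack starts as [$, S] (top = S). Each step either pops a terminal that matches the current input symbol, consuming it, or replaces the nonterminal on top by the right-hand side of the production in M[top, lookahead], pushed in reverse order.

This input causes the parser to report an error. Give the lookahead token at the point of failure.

false

step 1: stack=$ S  input=read end read end false false false $  — expand S ::= P P F
step 2: stack=$ F P P  input=read end read end false false false $  — expand P ::= read end
step 3: stack=$ F P end read  input=read end read end false false false $  — match read
step 4: stack=$ F P end  input=end read end false false false $  — match end
step 5: stack=$ F P  input=read end false false false $  — expand P ::= read end
step 6: stack=$ F end read  input=read end false false false $  — match read
step 7: stack=$ F end  input=end false false false $  — match end
step 8: stack=$ F  input=false false false $  — expand F ::= false false int
step 9: stack=$ int false false  input=false false false $  — match false
step 10: stack=$ int false  input=false false $  — match false
step 11: stack=$ int  input=false $  — error: top is terminal int but lookahead is false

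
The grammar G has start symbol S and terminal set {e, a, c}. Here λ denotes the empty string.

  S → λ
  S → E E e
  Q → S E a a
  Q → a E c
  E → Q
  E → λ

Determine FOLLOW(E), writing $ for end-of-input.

{a, c, e}

FIRST(S): from S→λ we get {λ}; from S→E E e we get {a, e}. So FIRST(S) = {λ, a, e}.
FIRST(Q): from Q→S E a a we get {a, e}; from Q→a E c we get {a}. So FIRST(Q) = {a, e}.
FIRST(E): from E→Q we get {a, e}; from E→λ we get {λ}. So FIRST(E) = {λ, a, e}.
FOLLOW(S) includes $ since S is the start symbol.
FOLLOW(S): in Q→S E a a, S is followed by E a a with FIRST {a, e}. Thus FOLLOW(S) = {$, a, e}.
FOLLOW(E): in S→E E e (occurrence 1), E is followed by E e with FIRST {a, e}; in S→E E e (occurrence 2), E is followed by e with FIRST {e}; in Q→S E a a, E is followed by a a with FIRST {a}; in Q→a E c, E is followed by c with FIRST {c}. Thus FOLLOW(E) = {a, c, e}.
FOLLOW(Q): in E→Q, the suffix after Q is empty, so FOLLOW(Q) ⊇ FOLLOW(E) = {a, c, e}. Thus FOLLOW(Q) = {a, c, e}.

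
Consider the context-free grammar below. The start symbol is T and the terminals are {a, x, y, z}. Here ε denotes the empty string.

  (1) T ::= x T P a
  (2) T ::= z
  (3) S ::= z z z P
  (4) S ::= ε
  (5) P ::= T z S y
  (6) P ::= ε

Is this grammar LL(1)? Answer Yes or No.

Yes

FIRST(T) = {x, z}
FIRST(S) = {ε, z}
FIRST(P) = {ε, x, z}
FOLLOW(T) = {$, a, x, z}
FOLLOW(S) = {y}
FOLLOW(P) = {a, y}
Each cell of M receives at most one production.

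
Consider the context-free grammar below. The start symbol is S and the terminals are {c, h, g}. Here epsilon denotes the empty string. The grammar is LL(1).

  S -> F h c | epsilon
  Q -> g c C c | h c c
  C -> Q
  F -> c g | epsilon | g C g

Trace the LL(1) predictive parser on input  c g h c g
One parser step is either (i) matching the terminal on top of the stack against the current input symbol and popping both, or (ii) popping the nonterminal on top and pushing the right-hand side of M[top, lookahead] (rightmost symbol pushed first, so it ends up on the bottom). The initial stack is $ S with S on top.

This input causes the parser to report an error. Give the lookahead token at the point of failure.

step 1: stack=$ S  input=c g h c g $  — expand S -> F h c
step 2: stack=$ c h F  input=c g h c g $  — expand F -> c g
step 3: stack=$ c h g c  input=c g h c g $  — match c
step 4: stack=$ c h g  input=g h c g $  — match g
step 5: stack=$ c h  input=h c g $  — match h
step 6: stack=$ c  input=c g $  — match c
step 7: stack=$  input=g $  — error: stack empty but input remains

g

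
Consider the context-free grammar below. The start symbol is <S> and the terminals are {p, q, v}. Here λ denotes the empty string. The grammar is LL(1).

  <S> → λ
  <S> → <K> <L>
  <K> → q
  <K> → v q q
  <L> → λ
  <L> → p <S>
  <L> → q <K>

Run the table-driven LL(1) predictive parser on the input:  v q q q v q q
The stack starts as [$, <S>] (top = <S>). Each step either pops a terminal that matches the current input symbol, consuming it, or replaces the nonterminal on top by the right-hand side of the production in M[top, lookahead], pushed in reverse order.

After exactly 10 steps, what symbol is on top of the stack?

      Stack        Input            Action
   1  $ <S>        v q q q v q q $  expand <S> → <K> <L>
   2  $ <L> <K>    v q q q v q q $  expand <K> → v q q
   3  $ <L> q q v  v q q q v q q $  match v
   4  $ <L> q q    q q q v q q $    match q
   5  $ <L> q      q q v q q $      match q
   6  $ <L>        q v q q $        expand <L> → q <K>
   7  $ <K> q      q v q q $        match q
   8  $ <K>        v q q $          expand <K> → v q q
   9  $ q q v      v q q $          match v
  10  $ q q        q q $            match q
Stack after step 10: $ q (top = q).

q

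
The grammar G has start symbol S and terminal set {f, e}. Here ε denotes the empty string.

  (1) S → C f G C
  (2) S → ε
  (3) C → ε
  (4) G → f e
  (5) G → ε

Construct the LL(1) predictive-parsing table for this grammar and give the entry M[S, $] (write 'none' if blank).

FIRST(C): from C→ε we get {ε}. So FIRST(C) = {ε}.
FIRST(G): from G→f e we get {f}; from G→ε we get {ε}. So FIRST(G) = {ε, f}.
FIRST(S): from S→C f G C we get {f}; from S→ε we get {ε}. So FIRST(S) = {ε, f}.
FOLLOW(S) includes $ since S is the start symbol.
FOLLOW(S): S appears on no right-hand side. Thus FOLLOW(S) = {$}.
For S → C f G C: FIRST(C f G C) = {f}, so it goes in M[S, t] for t ∈ {f}.
For S → ε: FIRST(ε) = {ε}, so it goes in M[S, t] for t ∈ {}; since ε ∈ FIRST, also for every t ∈ FOLLOW(S) = {$}.

S → ε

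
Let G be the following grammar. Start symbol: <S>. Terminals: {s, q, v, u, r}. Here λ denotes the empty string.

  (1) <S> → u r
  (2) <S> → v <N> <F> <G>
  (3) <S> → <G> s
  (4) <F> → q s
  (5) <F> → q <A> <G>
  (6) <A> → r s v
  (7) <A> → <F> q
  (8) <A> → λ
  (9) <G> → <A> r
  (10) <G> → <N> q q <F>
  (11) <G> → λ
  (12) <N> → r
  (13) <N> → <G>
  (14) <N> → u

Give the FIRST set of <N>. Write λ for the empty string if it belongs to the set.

FIRST(<F>): from <F>→q s we get {q}; from <F>→q <A> <G> we get {q}. So FIRST(<F>) = {q}.
FIRST(<A>): from <A>→r s v we get {r}; from <A>→<F> q we get {q}; from <A>→λ we get {λ}. So FIRST(<A>) = {λ, q, r}.
FIRST(<S>): from <S>→u r we get {u}; from <S>→v <N> <F> <G> we get {v}; from <S>→<G> s we get {q, r, s, u}. So FIRST(<S>) = {q, r, s, u, v}.
FIRST(<G>): from <G>→<A> r we get {q, r}; from <G>→<N> q q <F> we get {q, r, u}; from <G>→λ we get {λ}. So FIRST(<G>) = {λ, q, r, u}.
FIRST(<N>): from <N>→r we get {r}; from <N>→<G> we get {λ, q, r, u}; from <N>→u we get {u}. So FIRST(<N>) = {λ, q, r, u}.

{λ, q, r, u}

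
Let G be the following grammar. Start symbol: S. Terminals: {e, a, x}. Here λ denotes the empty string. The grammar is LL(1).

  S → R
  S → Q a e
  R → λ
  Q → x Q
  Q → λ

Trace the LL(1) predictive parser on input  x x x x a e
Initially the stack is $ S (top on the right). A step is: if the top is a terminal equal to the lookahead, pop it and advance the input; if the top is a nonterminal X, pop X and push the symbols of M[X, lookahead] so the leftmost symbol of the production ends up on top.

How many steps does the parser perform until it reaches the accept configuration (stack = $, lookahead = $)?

step 1: stack=$ S  input=x x x x a e $  — expand S → Q a e
step 2: stack=$ e a Q  input=x x x x a e $  — expand Q → x Q
step 3: stack=$ e a Q x  input=x x x x a e $  — match x
step 4: stack=$ e a Q  input=x x x a e $  — expand Q → x Q
step 5: stack=$ e a Q x  input=x x x a e $  — match x
step 6: stack=$ e a Q  input=x x a e $  — expand Q → x Q
step 7: stack=$ e a Q x  input=x x a e $  — match x
step 8: stack=$ e a Q  input=x a e $  — expand Q → x Q
step 9: stack=$ e a Q x  input=x a e $  — match x
step 10: stack=$ e a Q  input=a e $  — expand Q → λ
step 11: stack=$ e a  input=a e $  — match a
step 12: stack=$ e  input=e $  — match e
Accept reached after 12 steps.

12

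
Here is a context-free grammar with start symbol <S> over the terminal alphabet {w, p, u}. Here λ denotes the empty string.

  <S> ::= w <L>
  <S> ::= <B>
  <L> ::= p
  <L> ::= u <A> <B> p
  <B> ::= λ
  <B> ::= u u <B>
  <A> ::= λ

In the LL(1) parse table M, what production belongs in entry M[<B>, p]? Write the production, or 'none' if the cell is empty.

FIRST(<L>): from <L>::=p we get {p}; from <L>::=u <A> <B> p we get {u}. So FIRST(<L>) = {p, u}.
FIRST(<B>): from <B>::=λ we get {λ}; from <B>::=u u <B> we get {u}. So FIRST(<B>) = {λ, u}.
FIRST(<A>): from <A>::=λ we get {λ}. So FIRST(<A>) = {λ}.
FIRST(<S>): from <S>::=w <L> we get {w}; from <S>::=<B> we get {λ, u}. So FIRST(<S>) = {λ, u, w}.
FOLLOW(<S>) includes $ since <S> is the start symbol.
FOLLOW(<S>): <S> appears on no right-hand side. Thus FOLLOW(<S>) = {$}.
FOLLOW(<B>): in <S>::=<B>, the suffix after <B> is empty, so FOLLOW(<B>) ⊇ FOLLOW(<S>) = {$}; in <L>::=u <A> <B> p, <B> is followed by p with FIRST {p}; in <B>::=u u <B>, the suffix after <B> is empty (adds nothing new). Thus FOLLOW(<B>) = {$, p}.
For <B> ::= λ: FIRST(λ) = {λ}, so it goes in M[<B>, t] for t ∈ {}; since λ ∈ FIRST, also for every t ∈ FOLLOW(<B>) = {$, p}.
For <B> ::= u u <B>: FIRST(u u <B>) = {u}, so it goes in M[<B>, t] for t ∈ {u}.

<B> ::= λ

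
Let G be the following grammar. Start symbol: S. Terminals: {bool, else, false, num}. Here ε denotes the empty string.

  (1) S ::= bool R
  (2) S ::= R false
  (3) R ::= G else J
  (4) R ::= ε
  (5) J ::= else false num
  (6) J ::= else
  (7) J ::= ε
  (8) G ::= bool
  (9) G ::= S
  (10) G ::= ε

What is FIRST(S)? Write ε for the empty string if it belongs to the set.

FIRST(J) = {ε, else}
FIRST(S) = {bool, else, false}  (via R false)
FIRST(G) = {ε, bool, else, false}  (via S)
FIRST(R) = {ε, bool, else, false}  (via G else J)

{bool, else, false}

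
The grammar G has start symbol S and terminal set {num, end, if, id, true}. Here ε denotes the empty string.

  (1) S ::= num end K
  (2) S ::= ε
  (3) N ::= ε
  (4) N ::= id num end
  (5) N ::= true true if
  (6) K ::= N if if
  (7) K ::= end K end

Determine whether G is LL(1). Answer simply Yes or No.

FIRST(S) = {ε, num}
FIRST(N) = {ε, id, true}
FIRST(K) = {end, id, if, true}
FOLLOW(S) = {$}
FOLLOW(N) = {if}
FOLLOW(K) = {$, end}
Each cell of M receives at most one production.

Yes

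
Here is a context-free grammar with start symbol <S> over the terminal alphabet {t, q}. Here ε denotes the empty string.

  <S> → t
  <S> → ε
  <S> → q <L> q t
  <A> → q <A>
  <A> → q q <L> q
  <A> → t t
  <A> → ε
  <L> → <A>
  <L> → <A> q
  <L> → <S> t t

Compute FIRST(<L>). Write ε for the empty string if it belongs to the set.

FIRST(<S>): from <S>→t we get {t}; from <S>→ε we get {ε}; from <S>→q <L> q t we get {q}. So FIRST(<S>) = {ε, q, t}.
FIRST(<A>): from <A>→q <A> we get {q}; from <A>→q q <L> q we get {q}; from <A>→t t we get {t}; from <A>→ε we get {ε}. So FIRST(<A>) = {ε, q, t}.
FIRST(<L>): from <L>→<A> we get {ε, q, t}; from <L>→<A> q we get {q, t}; from <L>→<S> t t we get {q, t}. So FIRST(<L>) = {ε, q, t}.

{ε, q, t}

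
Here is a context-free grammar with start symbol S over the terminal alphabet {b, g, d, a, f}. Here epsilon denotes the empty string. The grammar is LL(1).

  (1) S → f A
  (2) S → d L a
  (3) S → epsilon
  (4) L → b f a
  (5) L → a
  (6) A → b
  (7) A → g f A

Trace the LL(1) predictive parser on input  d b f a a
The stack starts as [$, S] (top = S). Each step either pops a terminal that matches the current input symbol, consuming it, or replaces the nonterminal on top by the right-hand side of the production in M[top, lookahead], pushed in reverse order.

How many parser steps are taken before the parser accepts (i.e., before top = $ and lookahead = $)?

7

step 1: stack=$ S  input=d b f a a $  — expand S → d L a
step 2: stack=$ a L d  input=d b f a a $  — match d
step 3: stack=$ a L  input=b f a a $  — expand L → b f a
step 4: stack=$ a a f b  input=b f a a $  — match b
step 5: stack=$ a a f  input=f a a $  — match f
step 6: stack=$ a a  input=a a $  — match a
step 7: stack=$ a  input=a $  — match a
Accept reached after 7 steps.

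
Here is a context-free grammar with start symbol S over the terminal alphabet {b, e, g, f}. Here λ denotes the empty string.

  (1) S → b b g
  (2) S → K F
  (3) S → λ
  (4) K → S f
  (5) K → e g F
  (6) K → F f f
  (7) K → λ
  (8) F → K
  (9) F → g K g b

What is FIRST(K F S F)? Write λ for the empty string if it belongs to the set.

FIRST(S) = {λ, b, e, f, g}  (via K F)
FIRST(K) = {λ, b, e, f, g}  (via S f, F f f)
FIRST(F) = {λ, b, e, f, g}  (via K)
FIRST(K F S F): take FIRST of each symbol in turn, carrying on past any symbol whose FIRST contains λ; result {λ, b, e, f, g}.

{λ, b, e, f, g}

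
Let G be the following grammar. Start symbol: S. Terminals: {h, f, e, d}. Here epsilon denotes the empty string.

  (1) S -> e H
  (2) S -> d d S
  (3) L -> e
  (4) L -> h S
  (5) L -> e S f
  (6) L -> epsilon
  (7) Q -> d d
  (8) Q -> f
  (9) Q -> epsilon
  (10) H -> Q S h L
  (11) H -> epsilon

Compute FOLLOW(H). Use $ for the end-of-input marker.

FIRST(S) = {d, e}
FIRST(L) = {epsilon, e, h}
FIRST(Q) = {epsilon, d, f}
FIRST(H) = {epsilon, d, e, f}  (via Q S h L)
FOLLOW(S) includes $ since S is the start symbol.
FOLLOW(Q): in H->Q S h L, Q is followed by S h L with FIRST {d, e}. Thus FOLLOW(Q) = {d, e}.
FOLLOW(S): in S->d d S, the suffix after S is empty (adds nothing new); in L->h S, the suffix after S is empty, so FOLLOW(S) ⊇ FOLLOW(L) = {$, f, h}; in L->e S f, S is followed by f with FIRST {f}; in H->Q S h L, S is followed by h L with FIRST {h}. Thus FOLLOW(S) = {$, f, h}.
FOLLOW(H): in S->e H, the suffix after H is empty, so FOLLOW(H) ⊇ FOLLOW(S) = {$, f, h}. Thus FOLLOW(H) = {$, f, h}.
FOLLOW(L): in H->Q S h L, the suffix after L is empty, so FOLLOW(L) ⊇ FOLLOW(H) = {$, f, h}. Thus FOLLOW(L) = {$, f, h}.

{$, f, h}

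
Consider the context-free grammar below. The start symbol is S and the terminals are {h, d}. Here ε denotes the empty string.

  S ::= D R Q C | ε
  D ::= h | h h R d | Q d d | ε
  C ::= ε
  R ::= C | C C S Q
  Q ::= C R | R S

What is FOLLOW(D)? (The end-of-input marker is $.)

FIRST(C) = {ε}
FIRST(S) = {ε, d, h}  (via D R Q C)
FIRST(D) = {ε, d, h}  (via Q d d)
FIRST(R) = {ε, d, h}  (via C, C C S Q)
FIRST(Q) = {ε, d, h}  (via C R, R S)
FOLLOW(S) includes $ since S is the start symbol.
FOLLOW(S): in R::=C C S Q, S is followed by Q with FIRST {ε, d, h}; in R::=C C S Q, the suffix after S is nullable, so FOLLOW(S) ⊇ FOLLOW(R) = {$, d, h}; in Q::=R S, the suffix after S is empty, so FOLLOW(S) ⊇ FOLLOW(Q) = {$, d, h}. Thus FOLLOW(S) = {$, d, h}.
FOLLOW(D): in S::=D R Q C, D is followed by R Q C with FIRST {ε, d, h}; in S::=D R Q C, the suffix after D is nullable, so FOLLOW(D) ⊇ FOLLOW(S) = {$, d, h}. Thus FOLLOW(D) = {$, d, h}.
FOLLOW(C): in S::=D R Q C, the suffix after C is empty, so FOLLOW(C) ⊇ FOLLOW(S) = {$, d, h}; in R::=C, the suffix after C is empty, so FOLLOW(C) ⊇ FOLLOW(R) = {$, d, h}; in R::=C C S Q (occurrence 1), C is followed by C S Q with FIRST {ε, d, h}; in R::=C C S Q (occurrence 1), the suffix after C is nullable, so FOLLOW(C) ⊇ FOLLOW(R) = {$, d, h}; in R::=C C S Q (occurrence 2), C is followed by S Q with FIRST {ε, d, h}; in R::=C C S Q (occurrence 2), the suffix after C is nullable, so FOLLOW(C) ⊇ FOLLOW(R) = {$, d, h}; in Q::=C R, C is followed by R with FIRST {ε, d, h}; in Q::=C R, the suffix after C is nullable, so FOLLOW(C) ⊇ FOLLOW(Q) = {$, d, h}. Thus FOLLOW(C) = {$, d, h}.
FOLLOW(R): in S::=D R Q C, R is followed by Q C with FIRST {ε, d, h}; in S::=D R Q C, the suffix after R is nullable, so FOLLOW(R) ⊇ FOLLOW(S) = {$, d, h}; in D::=h h R d, R is followed by d with FIRST {d}; in Q::=C R, the suffix after R is empty, so FOLLOW(R) ⊇ FOLLOW(Q) = {$, d, h}; in Q::=R S, R is followed by S with FIRST {ε, d, h}; in Q::=R S, the suffix after R is nullable, so FOLLOW(R) ⊇ FOLLOW(Q) = {$, d, h}. Thus FOLLOW(R) = {$, d, h}.
FOLLOW(Q): in S::=D R Q C, Q is followed by C with FIRST {ε}; in S::=D R Q C, the suffix after Q is nullable, so FOLLOW(Q) ⊇ FOLLOW(S) = {$, d, h}; in D::=Q d d, Q is followed by d d with FIRST {d}; in R::=C C S Q, the suffix after Q is empty, so FOLLOW(Q) ⊇ FOLLOW(R) = {$, d, h}. Thus FOLLOW(Q) = {$, d, h}.

{$, d, h}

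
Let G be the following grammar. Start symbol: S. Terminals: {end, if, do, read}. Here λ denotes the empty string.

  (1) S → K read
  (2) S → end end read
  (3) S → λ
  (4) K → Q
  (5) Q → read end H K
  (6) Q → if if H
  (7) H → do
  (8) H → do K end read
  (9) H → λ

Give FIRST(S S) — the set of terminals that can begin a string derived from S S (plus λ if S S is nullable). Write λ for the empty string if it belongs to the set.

FIRST(Q): from Q→read end H K we get {read}; from Q→if if H we get {if}. So FIRST(Q) = {if, read}.
FIRST(H): from H→do we get {do}; from H→do K end read we get {do}; from H→λ we get {λ}. So FIRST(H) = {λ, do}.
FIRST(K): from K→Q we get {if, read}. So FIRST(K) = {if, read}.
FIRST(S): from S→K read we get {if, read}; from S→end end read we get {end}; from S→λ we get {λ}. So FIRST(S) = {λ, end, if, read}.
FIRST(S S): take FIRST of each symbol in turn, carrying on past any symbol whose FIRST contains λ; result {λ, end, if, read}.

{λ, end, if, read}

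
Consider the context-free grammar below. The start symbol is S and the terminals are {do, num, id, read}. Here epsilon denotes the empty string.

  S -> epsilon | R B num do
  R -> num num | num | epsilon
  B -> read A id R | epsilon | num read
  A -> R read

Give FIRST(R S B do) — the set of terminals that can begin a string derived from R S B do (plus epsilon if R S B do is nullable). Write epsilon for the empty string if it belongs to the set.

{do, num, read}

FIRST(R): from R->num num we get {num}; from R->num we get {num}; from R->epsilon we get {epsilon}. So FIRST(R) = {epsilon, num}.
FIRST(B): from B->read A id R we get {read}; from B->epsilon we get {epsilon}; from B->num read we get {num}. So FIRST(B) = {epsilon, num, read}.
FIRST(S): from S->epsilon we get {epsilon}; from S->R B num do we get {num, read}. So FIRST(S) = {epsilon, num, read}.
FIRST(A): from A->R read we get {num, read}. So FIRST(A) = {num, read}.
FIRST(R S B do): take FIRST of each symbol in turn, carrying on past any symbol whose FIRST contains epsilon; result {do, num, read}.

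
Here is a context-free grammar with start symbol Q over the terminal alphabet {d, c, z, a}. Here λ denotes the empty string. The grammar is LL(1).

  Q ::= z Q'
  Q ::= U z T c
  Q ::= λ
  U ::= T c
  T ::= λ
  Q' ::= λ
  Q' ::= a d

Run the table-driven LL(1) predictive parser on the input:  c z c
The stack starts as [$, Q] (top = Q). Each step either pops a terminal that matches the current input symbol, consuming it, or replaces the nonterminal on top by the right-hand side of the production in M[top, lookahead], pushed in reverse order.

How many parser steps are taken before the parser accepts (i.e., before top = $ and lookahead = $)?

step 1: stack=$ Q  input=c z c $  — expand Q ::= U z T c
step 2: stack=$ c T z U  input=c z c $  — expand U ::= T c
step 3: stack=$ c T z c T  input=c z c $  — expand T ::= λ
step 4: stack=$ c T z c  input=c z c $  — match c
step 5: stack=$ c T z  input=z c $  — match z
step 6: stack=$ c T  input=c $  — expand T ::= λ
step 7: stack=$ c  input=c $  — match c
Accept reached after 7 steps.

7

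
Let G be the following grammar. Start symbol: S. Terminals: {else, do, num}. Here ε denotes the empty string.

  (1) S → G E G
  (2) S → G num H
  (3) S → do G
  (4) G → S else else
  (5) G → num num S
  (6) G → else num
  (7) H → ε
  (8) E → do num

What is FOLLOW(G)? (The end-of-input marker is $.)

{$, do, else, num}

FIRST(H) = {ε}
FIRST(E) = {do}
FIRST(S) = {do, else, num}  (via G E G, G num H)
FIRST(G) = {do, else, num}  (via S else else)
FOLLOW(S) includes $ since S is the start symbol.
FOLLOW(E): in S→G E G, E is followed by G with FIRST {do, else, num}. Thus FOLLOW(E) = {do, else, num}.
FOLLOW(S): in G→S else else, S is followed by else else with FIRST {else}; in G→num num S, the suffix after S is empty, so FOLLOW(S) ⊇ FOLLOW(G) = {$, do, else, num}. Thus FOLLOW(S) = {$, do, else, num}.
FOLLOW(G): in S→G E G (occurrence 1), G is followed by E G with FIRST {do}; in S→G E G (occurrence 2), the suffix after G is empty, so FOLLOW(G) ⊇ FOLLOW(S) = {$, do, else, num}; in S→G num H, G is followed by num H with FIRST {num}; in S→do G, the suffix after G is empty, so FOLLOW(G) ⊇ FOLLOW(S) = {$, do, else, num}. Thus FOLLOW(G) = {$, do, else, num}.
FOLLOW(H): in S→G num H, the suffix after H is empty, so FOLLOW(H) ⊇ FOLLOW(S) = {$, do, else, num}. Thus FOLLOW(H) = {$, do, else, num}.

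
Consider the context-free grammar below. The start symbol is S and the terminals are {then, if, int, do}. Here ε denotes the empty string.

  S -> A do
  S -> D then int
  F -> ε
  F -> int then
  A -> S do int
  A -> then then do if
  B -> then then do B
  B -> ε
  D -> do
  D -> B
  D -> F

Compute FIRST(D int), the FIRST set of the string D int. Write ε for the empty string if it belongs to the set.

FIRST(F): from F->ε we get {ε}; from F->int then we get {int}. So FIRST(F) = {ε, int}.
FIRST(B): from B->then then do B we get {then}; from B->ε we get {ε}. So FIRST(B) = {ε, then}.
FIRST(D): from D->do we get {do}; from D->B we get {ε, then}; from D->F we get {ε, int}. So FIRST(D) = {ε, do, int, then}.
FIRST(S): from S->A do we get {do, int, then}; from S->D then int we get {do, int, then}. So FIRST(S) = {do, int, then}.
FIRST(A): from A->S do int we get {do, int, then}; from A->then then do if we get {then}. So FIRST(A) = {do, int, then}.
FIRST(D int): take FIRST of each symbol in turn, carrying on past any symbol whose FIRST contains ε; result {do, int, then}.

{do, int, then}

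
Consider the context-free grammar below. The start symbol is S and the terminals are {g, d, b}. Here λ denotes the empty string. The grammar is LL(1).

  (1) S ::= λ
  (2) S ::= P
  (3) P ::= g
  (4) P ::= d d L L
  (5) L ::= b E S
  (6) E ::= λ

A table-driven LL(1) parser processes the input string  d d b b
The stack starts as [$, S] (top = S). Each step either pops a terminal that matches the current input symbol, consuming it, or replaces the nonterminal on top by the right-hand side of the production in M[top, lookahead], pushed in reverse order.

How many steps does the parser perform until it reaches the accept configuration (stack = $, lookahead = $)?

12

step 1: stack=$ S  input=d d b b $  — expand S ::= P
step 2: stack=$ P  input=d d b b $  — expand P ::= d d L L
step 3: stack=$ L L d d  input=d d b b $  — match d
step 4: stack=$ L L d  input=d b b $  — match d
step 5: stack=$ L L  input=b b $  — expand L ::= b E S
step 6: stack=$ L S E b  input=b b $  — match b
step 7: stack=$ L S E  input=b $  — expand E ::= λ
step 8: stack=$ L S  input=b $  — expand S ::= λ
step 9: stack=$ L  input=b $  — expand L ::= b E S
step 10: stack=$ S E b  input=b $  — match b
step 11: stack=$ S E  input=$  — expand E ::= λ
step 12: stack=$ S  input=$  — expand S ::= λ
Accept reached after 12 steps.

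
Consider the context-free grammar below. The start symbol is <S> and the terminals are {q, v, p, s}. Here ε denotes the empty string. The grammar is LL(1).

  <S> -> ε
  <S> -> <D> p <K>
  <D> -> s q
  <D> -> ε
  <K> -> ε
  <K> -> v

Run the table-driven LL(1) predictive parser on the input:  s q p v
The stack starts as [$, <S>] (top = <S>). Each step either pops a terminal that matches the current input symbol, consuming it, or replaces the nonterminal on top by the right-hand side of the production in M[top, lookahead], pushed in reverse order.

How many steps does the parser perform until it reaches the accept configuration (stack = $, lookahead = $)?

7

step 1: stack=$ <S>  input=s q p v $  — expand <S> -> <D> p <K>
step 2: stack=$ <K> p <D>  input=s q p v $  — expand <D> -> s q
step 3: stack=$ <K> p q s  input=s q p v $  — match s
step 4: stack=$ <K> p q  input=q p v $  — match q
step 5: stack=$ <K> p  input=p v $  — match p
step 6: stack=$ <K>  input=v $  — expand <K> -> v
step 7: stack=$ v  input=v $  — match v
Accept reached after 7 steps.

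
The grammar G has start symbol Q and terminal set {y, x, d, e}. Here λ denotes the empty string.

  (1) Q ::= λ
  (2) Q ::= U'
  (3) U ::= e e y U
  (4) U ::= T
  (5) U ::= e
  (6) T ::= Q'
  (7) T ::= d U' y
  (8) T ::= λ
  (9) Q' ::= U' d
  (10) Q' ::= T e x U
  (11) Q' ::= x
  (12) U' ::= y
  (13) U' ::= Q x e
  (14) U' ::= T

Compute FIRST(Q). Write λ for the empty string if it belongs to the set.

FIRST(Q) = {λ, d, e, x, y}  (via U')
FIRST(U) = {λ, d, e, x, y}  (via T)
FIRST(T) = {λ, d, e, x, y}  (via Q')
FIRST(U') = {λ, d, e, x, y}  (via Q x e, T)
FIRST(Q') = {d, e, x, y}  (via U' d, T e x U)

{λ, d, e, x, y}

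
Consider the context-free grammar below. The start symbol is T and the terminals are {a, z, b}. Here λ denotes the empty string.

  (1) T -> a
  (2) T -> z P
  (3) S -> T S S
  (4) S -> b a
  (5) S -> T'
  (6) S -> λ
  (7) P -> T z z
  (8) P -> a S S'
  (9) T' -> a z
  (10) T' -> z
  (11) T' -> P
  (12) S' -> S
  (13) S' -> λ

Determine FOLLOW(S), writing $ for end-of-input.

FIRST(T): from T->a we get {a}; from T->z P we get {z}. So FIRST(T) = {a, z}.
FIRST(P): from P->T z z we get {a, z}; from P->a S S' we get {a}. So FIRST(P) = {a, z}.
FIRST(T'): from T'->a z we get {a}; from T'->z we get {z}; from T'->P we get {a, z}. So FIRST(T') = {a, z}.
FIRST(S): from S->T S S we get {a, z}; from S->b a we get {b}; from S->T' we get {a, z}; from S->λ we get {λ}. So FIRST(S) = {λ, a, b, z}.
FIRST(S'): from S'->S we get {λ, a, b, z}; from S'->λ we get {λ}. So FIRST(S') = {λ, a, b, z}.
FOLLOW(T) includes $ since T is the start symbol.
FOLLOW(T): in S->T S S, T is followed by S S with FIRST {λ, a, b, z}; in S->T S S, the suffix after T is nullable, so FOLLOW(T) ⊇ FOLLOW(S) = {$, a, b, z}; in P->T z z, T is followed by z z with FIRST {z}. Thus FOLLOW(T) = {$, a, b, z}.
FOLLOW(S): in S->T S S (occurrence 1), S is followed by S with FIRST {λ, a, b, z}; in S->T S S (occurrence 1), the suffix after S is nullable (adds nothing new); in S->T S S (occurrence 2), the suffix after S is empty (adds nothing new); in P->a S S', S is followed by S' with FIRST {λ, a, b, z}; in P->a S S', the suffix after S is nullable, so FOLLOW(S) ⊇ FOLLOW(P) = {$, a, b, z}; in S'->S, the suffix after S is empty, so FOLLOW(S) ⊇ FOLLOW(S') = {$, a, b, z}. Thus FOLLOW(S) = {$, a, b, z}.
FOLLOW(T'): in S->T', the suffix after T' is empty, so FOLLOW(T') ⊇ FOLLOW(S) = {$, a, b, z}. Thus FOLLOW(T') = {$, a, b, z}.
FOLLOW(P): in T->z P, the suffix after P is empty, so FOLLOW(P) ⊇ FOLLOW(T) = {$, a, b, z}; in T'->P, the suffix after P is empty, so FOLLOW(P) ⊇ FOLLOW(T') = {$, a, b, z}. Thus FOLLOW(P) = {$, a, b, z}.
FOLLOW(S'): in P->a S S', the suffix after S' is empty, so FOLLOW(S') ⊇ FOLLOW(P) = {$, a, b, z}. Thus FOLLOW(S') = {$, a, b, z}.

{$, a, b, z}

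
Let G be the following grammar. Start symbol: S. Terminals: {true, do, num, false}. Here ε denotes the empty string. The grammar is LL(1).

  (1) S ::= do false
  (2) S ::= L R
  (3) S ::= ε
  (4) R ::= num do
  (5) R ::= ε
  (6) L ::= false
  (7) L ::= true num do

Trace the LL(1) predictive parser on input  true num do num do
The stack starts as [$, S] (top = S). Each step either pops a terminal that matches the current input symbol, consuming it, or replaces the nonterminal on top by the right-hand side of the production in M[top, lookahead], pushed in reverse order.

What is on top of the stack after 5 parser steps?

     Stack            Input                 Action
  1  $ S              true num do num do $  expand S ::= L R
  2  $ R L            true num do num do $  expand L ::= true num do
  3  $ R do num true  true num do num do $  match true
  4  $ R do num       num do num do $       match num
  5  $ R do           do num do $           match do
Stack after step 5: $ R (top = R).

R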